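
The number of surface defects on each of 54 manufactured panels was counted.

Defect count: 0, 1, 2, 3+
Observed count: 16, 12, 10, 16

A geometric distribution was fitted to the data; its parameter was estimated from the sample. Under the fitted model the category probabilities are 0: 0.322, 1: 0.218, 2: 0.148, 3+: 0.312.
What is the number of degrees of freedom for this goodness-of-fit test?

2

There are k = 4 categories and 1 parameter estimated from the data, so df = 4 − 1 − 1 = 2.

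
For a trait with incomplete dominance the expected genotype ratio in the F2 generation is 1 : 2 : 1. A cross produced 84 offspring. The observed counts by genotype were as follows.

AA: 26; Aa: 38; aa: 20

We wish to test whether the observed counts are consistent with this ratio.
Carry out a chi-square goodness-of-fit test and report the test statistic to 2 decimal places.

Ratio total = 4. Expected counts: 84×1/4 = 21, 84×2/4 = 42, 84×1/4 = 21.
AA: (26 − 21)²/21 = 25/21 = 1.190
Aa: (38 − 42)²/42 = 16/42 = 0.381
aa: (20 − 21)²/21 = 1/21 = 0.048
Sum = 1.62

1.62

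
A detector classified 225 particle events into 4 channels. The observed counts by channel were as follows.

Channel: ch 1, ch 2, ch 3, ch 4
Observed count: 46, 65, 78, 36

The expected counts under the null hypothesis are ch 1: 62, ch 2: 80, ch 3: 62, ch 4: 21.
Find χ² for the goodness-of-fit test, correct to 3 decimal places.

21.785

χ² = (46−62)²/62 + (65−80)²/80 + (78−62)²/62 + (36−21)²/21
   = 4.1290 + 2.8125 + 4.1290 + 10.7143
Sum = 21.785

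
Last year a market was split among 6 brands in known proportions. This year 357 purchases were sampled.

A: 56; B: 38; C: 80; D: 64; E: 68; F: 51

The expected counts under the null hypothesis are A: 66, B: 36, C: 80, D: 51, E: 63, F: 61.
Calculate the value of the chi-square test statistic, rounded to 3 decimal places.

6.976

χ² = (56−66)²/66 + (38−36)²/36 + (80−80)²/80 + (64−51)²/51 + (68−63)²/63 + (51−61)²/61
   = 1.5152 + 0.1111 + 0.0000 + 3.3137 + 0.3968 + 1.6393
Sum = 6.976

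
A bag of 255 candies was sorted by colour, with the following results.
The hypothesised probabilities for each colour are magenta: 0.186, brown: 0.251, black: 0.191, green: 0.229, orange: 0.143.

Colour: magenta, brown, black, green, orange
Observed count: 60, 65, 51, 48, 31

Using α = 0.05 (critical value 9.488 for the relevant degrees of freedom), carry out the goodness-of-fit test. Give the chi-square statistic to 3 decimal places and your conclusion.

6.124; do not reject

Expected counts E_i = n·p_i: 255×0.186 = 47.43, 255×0.251 = 64.005, 255×0.191 = 48.705, 255×0.229 = 58.395, 255×0.143 = 36.465.
magenta: (60 − 47.43)²/47.43 = 158.0049/47.43 = 3.3313
brown: (65 − 64.005)²/64.005 = 0.990025/64.005 = 0.0155
black: (51 − 48.705)²/48.705 = 5.267025/48.705 = 0.1081
green: (48 − 58.395)²/58.395 = 108.056025/58.395 = 1.8504
orange: (31 − 36.465)²/36.465 = 29.866225/36.465 = 0.8190
Sum = 6.124
df = 4. Since 6.124 < 9.488, we do not reject H₀.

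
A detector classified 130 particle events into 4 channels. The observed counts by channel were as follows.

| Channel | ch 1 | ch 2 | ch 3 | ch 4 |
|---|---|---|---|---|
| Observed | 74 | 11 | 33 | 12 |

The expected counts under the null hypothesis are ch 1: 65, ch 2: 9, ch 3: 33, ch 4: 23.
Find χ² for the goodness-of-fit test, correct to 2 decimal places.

χ² = (74−65)²/65 + (11−9)²/9 + (33−33)²/33 + (12−23)²/23
   = 1.246 + 0.444 + 0.000 + 5.261
Sum = 6.95

6.95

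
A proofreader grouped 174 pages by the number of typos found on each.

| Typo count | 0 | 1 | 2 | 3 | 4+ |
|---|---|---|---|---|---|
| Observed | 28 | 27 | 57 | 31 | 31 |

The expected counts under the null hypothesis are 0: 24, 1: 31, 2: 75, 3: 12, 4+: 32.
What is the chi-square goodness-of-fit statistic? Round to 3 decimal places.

0: (28 − 24)²/24 = 16/24 = 0.6667
1: (27 − 31)²/31 = 16/31 = 0.5161
2: (57 − 75)²/75 = 324/75 = 4.3200
3: (31 − 12)²/12 = 361/12 = 30.0833
4+: (31 − 32)²/32 = 1/32 = 0.0313
Sum = 35.617

35.617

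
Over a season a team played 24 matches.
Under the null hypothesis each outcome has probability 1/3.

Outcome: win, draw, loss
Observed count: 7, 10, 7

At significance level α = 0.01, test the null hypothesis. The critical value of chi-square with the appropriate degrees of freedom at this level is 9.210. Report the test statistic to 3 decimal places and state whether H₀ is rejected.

Under H₀ each category has probability 1/3, so each expected count is 24/3 = 8.
χ² = (7−8)²/8 + (10−8)²/8 + (7−8)²/8
   = 0.1250 + 0.5000 + 0.1250
Sum = 0.750
df = 2. Since 0.750 < 9.210, we do not reject H₀.

0.750; do not reject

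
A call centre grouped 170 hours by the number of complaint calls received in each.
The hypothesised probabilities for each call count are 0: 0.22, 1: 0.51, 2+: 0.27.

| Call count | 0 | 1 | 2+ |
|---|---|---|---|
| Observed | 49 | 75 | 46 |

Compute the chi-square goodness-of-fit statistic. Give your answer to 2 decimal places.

Expected counts E_i = n·p_i: 170×0.22 = 37.4, 170×0.51 = 86.7, 170×0.27 = 45.9.
cat         O        E   (O−E)²/E
0          49     37.4      3.598
1          75     86.7      1.579
2+         46     45.9      0.000
Sum = 5.18

5.18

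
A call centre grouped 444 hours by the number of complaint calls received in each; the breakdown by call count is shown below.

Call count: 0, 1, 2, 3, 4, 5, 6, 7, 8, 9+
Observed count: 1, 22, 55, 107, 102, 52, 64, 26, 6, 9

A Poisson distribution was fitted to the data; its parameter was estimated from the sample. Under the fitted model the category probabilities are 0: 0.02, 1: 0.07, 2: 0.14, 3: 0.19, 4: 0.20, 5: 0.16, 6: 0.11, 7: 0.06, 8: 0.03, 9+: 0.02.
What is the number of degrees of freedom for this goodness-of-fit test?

8

There are k = 10 categories and 1 parameter estimated from the data, so df = 10 − 1 − 1 = 8.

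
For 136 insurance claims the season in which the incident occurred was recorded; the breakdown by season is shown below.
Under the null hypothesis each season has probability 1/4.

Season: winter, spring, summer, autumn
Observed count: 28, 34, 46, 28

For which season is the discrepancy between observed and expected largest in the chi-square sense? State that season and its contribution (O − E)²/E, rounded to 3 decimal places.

summer, 4.235

Under H₀ each category has probability 1/4, so each expected count is 136/4 = 34.
cat         O        E   (O−E)²/E
winter     28       34     1.0588
spring     34       34     0.0000
summer     46       34     4.2353
autumn     28       34     1.0588
The largest term is for summer: 4.235.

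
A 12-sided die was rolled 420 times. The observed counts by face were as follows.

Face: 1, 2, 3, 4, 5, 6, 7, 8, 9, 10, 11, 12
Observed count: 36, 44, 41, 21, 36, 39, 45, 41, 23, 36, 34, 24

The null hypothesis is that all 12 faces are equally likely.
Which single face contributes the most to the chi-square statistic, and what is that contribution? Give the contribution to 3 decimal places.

Under H₀ each category has probability 1/12, so each expected count is 420/12 = 35.
χ² = (36−35)²/35 + (44−35)²/35 + (41−35)²/35 + (21−35)²/35 + (36−35)²/35 + (39−35)²/35 + (45−35)²/35 + (41−35)²/35 + (23−35)²/35 + (36−35)²/35 + (34−35)²/35 + (24−35)²/35
   = 0.0286 + 2.3143 + 1.0286 + 5.6000 + 0.0286 + 0.4571 + 2.8571 + 1.0286 + 4.1143 + 0.0286 + 0.0286 + 3.4571
The largest term is for 4: 5.600.

4, 5.600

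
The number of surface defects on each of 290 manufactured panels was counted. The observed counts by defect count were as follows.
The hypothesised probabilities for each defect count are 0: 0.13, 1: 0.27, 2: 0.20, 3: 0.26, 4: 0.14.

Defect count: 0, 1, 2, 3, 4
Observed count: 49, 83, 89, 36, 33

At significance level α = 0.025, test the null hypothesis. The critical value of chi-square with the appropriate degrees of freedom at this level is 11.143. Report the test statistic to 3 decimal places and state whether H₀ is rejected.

42.249; reject

Expected counts E_i = n·p_i: 290×0.13 = 37.7, 290×0.27 = 78.3, 290×0.20 = 58, 290×0.26 = 75.4, 290×0.14 = 40.6.
0: (49 − 37.7)²/37.7 = 127.69/37.7 = 3.3870
1: (83 − 78.3)²/78.3 = 22.09/78.3 = 0.2821
2: (89 − 58)²/58 = 961/58 = 16.5690
3: (36 − 75.4)²/75.4 = 1552.36/75.4 = 20.5883
4: (33 − 40.6)²/40.6 = 57.76/40.6 = 1.4227
Sum = 42.249
df = 4. Since 42.249 > 11.143, we reject H₀.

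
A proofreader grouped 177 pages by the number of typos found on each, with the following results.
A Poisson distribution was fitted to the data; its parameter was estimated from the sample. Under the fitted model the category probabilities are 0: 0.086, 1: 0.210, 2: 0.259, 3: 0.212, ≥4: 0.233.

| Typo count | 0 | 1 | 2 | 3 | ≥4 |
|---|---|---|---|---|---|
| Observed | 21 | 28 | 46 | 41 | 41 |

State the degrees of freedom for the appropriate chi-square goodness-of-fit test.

3

There are k = 5 categories and 1 parameter estimated from the data, so df = 5 − 1 − 1 = 3.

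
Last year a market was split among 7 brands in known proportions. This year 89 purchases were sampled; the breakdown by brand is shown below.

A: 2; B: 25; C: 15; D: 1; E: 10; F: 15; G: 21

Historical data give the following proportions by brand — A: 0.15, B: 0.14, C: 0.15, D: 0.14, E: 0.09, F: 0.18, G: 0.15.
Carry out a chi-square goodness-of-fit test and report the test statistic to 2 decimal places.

37.96

Expected counts E_i = n·p_i: 89×0.15 = 13.35, 89×0.14 = 12.46, 89×0.15 = 13.35, 89×0.14 = 12.46, 89×0.09 = 8.01, 89×0.18 = 16.02, 89×0.15 = 13.35.
A: (2 − 13.35)²/13.35 = 128.8225/13.35 = 9.650
B: (25 − 12.46)²/12.46 = 157.2516/12.46 = 12.621
C: (15 − 13.35)²/13.35 = 2.7225/13.35 = 0.204
D: (1 − 12.46)²/12.46 = 131.3316/12.46 = 10.540
E: (10 − 8.01)²/8.01 = 3.9601/8.01 = 0.494
F: (15 − 16.02)²/16.02 = 1.0404/16.02 = 0.065
G: (21 − 13.35)²/13.35 = 58.5225/13.35 = 4.384
Sum = 37.96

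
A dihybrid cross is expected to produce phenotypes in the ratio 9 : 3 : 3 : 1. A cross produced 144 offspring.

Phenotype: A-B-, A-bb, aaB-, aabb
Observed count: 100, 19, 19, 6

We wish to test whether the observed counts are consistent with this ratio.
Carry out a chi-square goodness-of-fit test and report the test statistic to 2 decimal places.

Ratio total = 16. Expected counts: 144×9/16 = 81, 144×3/16 = 27, 144×3/16 = 27, 144×1/16 = 9.
A-B-: (100 − 81)²/81 = 361/81 = 4.457
A-bb: (19 − 27)²/27 = 64/27 = 2.370
aaB-: (19 − 27)²/27 = 64/27 = 2.370
aabb: (6 − 9)²/9 = 9/9 = 1.000
Sum = 10.20

10.20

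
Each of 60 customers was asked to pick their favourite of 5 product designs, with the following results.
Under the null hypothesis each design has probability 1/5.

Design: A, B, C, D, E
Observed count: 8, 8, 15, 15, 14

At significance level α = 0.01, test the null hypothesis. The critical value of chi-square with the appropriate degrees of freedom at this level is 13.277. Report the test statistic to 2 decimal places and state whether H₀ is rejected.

Expected count for each of the 5 categories: 60/5 = 12.
cat         O        E   (O−E)²/E
A           8       12      1.333
B           8       12      1.333
C          15       12      0.750
D          15       12      0.750
E          14       12      0.333
Sum = 4.50
df = 4. Since 4.50 < 13.277, we do not reject H₀.

4.50; do not reject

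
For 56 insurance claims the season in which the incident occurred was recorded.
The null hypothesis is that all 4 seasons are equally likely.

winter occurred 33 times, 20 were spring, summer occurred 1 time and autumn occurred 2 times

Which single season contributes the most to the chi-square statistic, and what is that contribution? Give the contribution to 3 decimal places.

winter, 25.786

Under H₀ each category has probability 1/4, so each expected count is 56/4 = 14.
χ² = (33−14)²/14 + (20−14)²/14 + (1−14)²/14 + (2−14)²/14
   = 25.7857 + 2.5714 + 12.0714 + 10.2857
The largest term is for winter: 25.786.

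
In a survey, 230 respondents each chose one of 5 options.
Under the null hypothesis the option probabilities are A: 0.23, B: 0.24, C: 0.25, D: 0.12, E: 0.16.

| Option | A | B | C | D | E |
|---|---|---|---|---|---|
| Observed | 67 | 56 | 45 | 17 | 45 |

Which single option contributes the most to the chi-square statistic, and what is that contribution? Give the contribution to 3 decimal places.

Expected counts E_i = n·p_i: 230×0.23 = 52.9, 230×0.24 = 55.2, 230×0.25 = 57.5, 230×0.12 = 27.6, 230×0.16 = 36.8.
cat         O        E   (O−E)²/E
A          67     52.9     3.7582
B          56     55.2     0.0116
C          45     57.5     2.7174
D          17     27.6     4.0710
E          45     36.8     1.8272
The largest term is for D: 4.071.

D, 4.071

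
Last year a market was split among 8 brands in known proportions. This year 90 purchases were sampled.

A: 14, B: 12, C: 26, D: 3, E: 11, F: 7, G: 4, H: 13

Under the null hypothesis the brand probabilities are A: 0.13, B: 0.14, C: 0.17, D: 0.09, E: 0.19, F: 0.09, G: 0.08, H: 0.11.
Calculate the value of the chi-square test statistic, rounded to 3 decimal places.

15.893

Expected counts E_i = n·p_i: 90×0.13 = 11.7, 90×0.14 = 12.6, 90×0.17 = 15.3, 90×0.09 = 8.1, 90×0.19 = 17.1, 90×0.09 = 8.1, 90×0.08 = 7.2, 90×0.11 = 9.9.
χ² = (14−11.7)²/11.7 + (12−12.6)²/12.6 + (26−15.3)²/15.3 + (3−8.1)²/8.1 + (11−17.1)²/17.1 + (7−8.1)²/8.1 + (4−7.2)²/7.2 + (13−9.9)²/9.9
   = 0.4521 + 0.0286 + 7.4830 + 3.2111 + 2.1760 + 0.1494 + 1.4222 + 0.9707
Sum = 15.893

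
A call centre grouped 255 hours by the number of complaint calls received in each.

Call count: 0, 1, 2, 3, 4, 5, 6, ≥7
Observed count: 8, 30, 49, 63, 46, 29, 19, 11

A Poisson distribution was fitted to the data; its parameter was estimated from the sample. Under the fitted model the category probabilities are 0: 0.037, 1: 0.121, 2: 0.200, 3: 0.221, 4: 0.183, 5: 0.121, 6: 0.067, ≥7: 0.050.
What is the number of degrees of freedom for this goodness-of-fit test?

There are k = 8 categories and 1 parameter estimated from the data, so df = 8 − 1 − 1 = 6.

6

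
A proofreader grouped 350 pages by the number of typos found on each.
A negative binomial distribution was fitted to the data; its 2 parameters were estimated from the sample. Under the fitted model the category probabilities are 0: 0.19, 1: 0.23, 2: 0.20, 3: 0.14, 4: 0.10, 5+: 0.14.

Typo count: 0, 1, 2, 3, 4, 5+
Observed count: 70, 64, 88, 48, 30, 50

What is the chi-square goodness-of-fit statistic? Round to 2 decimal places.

Expected counts E_i = n·p_i: 350×0.19 = 66.5, 350×0.23 = 80.5, 350×0.20 = 70, 350×0.14 = 49, 350×0.10 = 35, 350×0.14 = 49.
χ² = (70−66.5)²/66.5 + (64−80.5)²/80.5 + (88−70)²/70 + (48−49)²/49 + (30−35)²/35 + (50−49)²/49
   = 0.184 + 3.382 + 4.629 + 0.020 + 0.714 + 0.020
Sum = 8.95

8.95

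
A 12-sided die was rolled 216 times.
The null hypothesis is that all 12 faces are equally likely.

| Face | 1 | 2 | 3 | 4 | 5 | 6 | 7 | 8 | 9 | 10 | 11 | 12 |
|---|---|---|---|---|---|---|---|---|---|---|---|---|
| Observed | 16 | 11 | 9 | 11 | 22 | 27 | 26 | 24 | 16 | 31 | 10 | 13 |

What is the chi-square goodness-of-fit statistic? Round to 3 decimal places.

Under H₀ each category has probability 1/12, so each expected count is 216/12 = 18.
1: (16 − 18)²/18 = 4/18 = 0.2222
2: (11 − 18)²/18 = 49/18 = 2.7222
3: (9 − 18)²/18 = 81/18 = 4.5000
4: (11 − 18)²/18 = 49/18 = 2.7222
5: (22 − 18)²/18 = 16/18 = 0.8889
6: (27 − 18)²/18 = 81/18 = 4.5000
7: (26 − 18)²/18 = 64/18 = 3.5556
8: (24 − 18)²/18 = 36/18 = 2.0000
9: (16 − 18)²/18 = 4/18 = 0.2222
10: (31 − 18)²/18 = 169/18 = 9.3889
11: (10 − 18)²/18 = 64/18 = 3.5556
12: (13 − 18)²/18 = 25/18 = 1.3889
Sum = 35.667

35.667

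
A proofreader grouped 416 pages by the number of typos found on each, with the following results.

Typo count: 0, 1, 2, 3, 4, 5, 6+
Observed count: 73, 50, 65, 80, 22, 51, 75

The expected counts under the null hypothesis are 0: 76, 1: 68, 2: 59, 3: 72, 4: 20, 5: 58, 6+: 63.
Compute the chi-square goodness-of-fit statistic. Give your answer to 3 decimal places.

0: (73 − 76)²/76 = 9/76 = 0.1184
1: (50 − 68)²/68 = 324/68 = 4.7647
2: (65 − 59)²/59 = 36/59 = 0.6102
3: (80 − 72)²/72 = 64/72 = 0.8889
4: (22 − 20)²/20 = 4/20 = 0.2000
5: (51 − 58)²/58 = 49/58 = 0.8448
6+: (75 − 63)²/63 = 144/63 = 2.2857
Sum = 9.713

9.713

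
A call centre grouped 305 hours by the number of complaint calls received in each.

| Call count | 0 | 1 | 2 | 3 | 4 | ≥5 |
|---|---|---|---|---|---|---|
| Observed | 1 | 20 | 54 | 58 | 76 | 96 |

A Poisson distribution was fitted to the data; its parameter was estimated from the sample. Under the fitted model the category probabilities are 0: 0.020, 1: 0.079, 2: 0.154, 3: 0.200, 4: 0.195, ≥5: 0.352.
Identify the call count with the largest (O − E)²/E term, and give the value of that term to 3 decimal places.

4, 4.591

Expected counts E_i = n·p_i: 305×0.020 = 6.1, 305×0.079 = 24.095, 305×0.154 = 46.97, 305×0.200 = 61, 305×0.195 = 59.475, 305×0.352 = 107.36.
0: (1 − 6.1)²/6.1 = 26.01/6.1 = 4.2639
1: (20 − 24.095)²/24.095 = 16.769025/24.095 = 0.6960
2: (54 − 46.97)²/46.97 = 49.4209/46.97 = 1.0522
3: (58 − 61)²/61 = 9/61 = 0.1475
4: (76 − 59.475)²/59.475 = 273.075625/59.475 = 4.5914
≥5: (96 − 107.36)²/107.36 = 129.0496/107.36 = 1.2020
The largest term is for 4: 4.591.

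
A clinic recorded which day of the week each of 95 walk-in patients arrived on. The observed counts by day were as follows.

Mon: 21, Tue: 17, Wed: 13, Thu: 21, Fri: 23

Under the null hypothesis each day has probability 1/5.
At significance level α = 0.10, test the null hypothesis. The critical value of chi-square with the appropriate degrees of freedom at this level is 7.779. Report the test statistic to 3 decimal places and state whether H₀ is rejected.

3.368; do not reject

Under H₀ each category has probability 1/5, so each expected count is 95/5 = 19.
χ² = (21−19)²/19 + (17−19)²/19 + (13−19)²/19 + (21−19)²/19 + (23−19)²/19
   = 0.2105 + 0.2105 + 1.8947 + 0.2105 + 0.8421
Sum = 3.368
df = 4. Since 3.368 < 7.779, we do not reject H₀.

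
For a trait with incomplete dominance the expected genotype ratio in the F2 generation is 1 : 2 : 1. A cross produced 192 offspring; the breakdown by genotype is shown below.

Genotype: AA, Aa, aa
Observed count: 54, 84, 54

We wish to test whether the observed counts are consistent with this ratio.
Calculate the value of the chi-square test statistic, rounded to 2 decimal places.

Ratio total = 4. Expected counts: 192×1/4 = 48, 192×2/4 = 96, 192×1/4 = 48.
cat         O        E   (O−E)²/E
AA         54       48      0.750
Aa         84       96      1.500
aa         54       48      0.750
Sum = 3.00

3.00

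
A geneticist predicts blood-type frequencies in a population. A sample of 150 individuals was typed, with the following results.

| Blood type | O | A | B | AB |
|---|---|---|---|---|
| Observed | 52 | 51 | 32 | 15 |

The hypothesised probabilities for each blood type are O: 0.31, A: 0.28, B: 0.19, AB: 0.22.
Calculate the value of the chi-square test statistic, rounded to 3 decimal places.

12.827

Expected counts E_i = n·p_i: 150×0.31 = 46.5, 150×0.28 = 42, 150×0.19 = 28.5, 150×0.22 = 33.
χ² = (52−46.5)²/46.5 + (51−42)²/42 + (32−28.5)²/28.5 + (15−33)²/33
   = 0.6505 + 1.9286 + 0.4298 + 9.8182
Sum = 12.827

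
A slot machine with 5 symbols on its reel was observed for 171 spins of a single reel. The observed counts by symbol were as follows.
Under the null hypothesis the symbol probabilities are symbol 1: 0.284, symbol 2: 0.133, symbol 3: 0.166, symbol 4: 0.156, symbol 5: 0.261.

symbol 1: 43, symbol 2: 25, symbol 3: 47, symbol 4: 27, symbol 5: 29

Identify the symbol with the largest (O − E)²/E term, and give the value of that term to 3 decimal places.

symbol 3, 12.206

Expected counts E_i = n·p_i: 171×0.284 = 48.564, 171×0.133 = 22.743, 171×0.166 = 28.386, 171×0.156 = 26.676, 171×0.261 = 44.631.
cat           O        E   (O−E)²/E
symbol 1     43   48.564     0.6375
symbol 2     25   22.743     0.2240
symbol 3     47   28.386    12.2061
symbol 4     27   26.676     0.0039
symbol 5     29   44.631     5.4744
The largest term is for symbol 3: 12.206.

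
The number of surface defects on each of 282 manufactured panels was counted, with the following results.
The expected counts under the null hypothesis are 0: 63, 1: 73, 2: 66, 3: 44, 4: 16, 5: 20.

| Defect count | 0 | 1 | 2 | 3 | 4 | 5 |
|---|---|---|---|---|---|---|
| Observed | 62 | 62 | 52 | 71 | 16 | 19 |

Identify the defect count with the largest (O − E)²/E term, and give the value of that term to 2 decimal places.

χ² = (62−63)²/63 + (62−73)²/73 + (52−66)²/66 + (71−44)²/44 + (16−16)²/16 + (19−20)²/20
   = 0.016 + 1.658 + 2.970 + 16.568 + 0.000 + 0.050
The largest term is for 3: 16.57.

3, 16.57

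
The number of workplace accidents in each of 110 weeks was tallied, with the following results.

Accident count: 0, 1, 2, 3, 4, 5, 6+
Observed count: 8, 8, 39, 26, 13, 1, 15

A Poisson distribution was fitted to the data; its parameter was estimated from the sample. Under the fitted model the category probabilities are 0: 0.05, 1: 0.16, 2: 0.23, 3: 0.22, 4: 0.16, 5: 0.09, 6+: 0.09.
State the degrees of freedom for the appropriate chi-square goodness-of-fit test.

5

There are k = 7 categories and 1 parameter estimated from the data, so df = 7 − 1 − 1 = 5.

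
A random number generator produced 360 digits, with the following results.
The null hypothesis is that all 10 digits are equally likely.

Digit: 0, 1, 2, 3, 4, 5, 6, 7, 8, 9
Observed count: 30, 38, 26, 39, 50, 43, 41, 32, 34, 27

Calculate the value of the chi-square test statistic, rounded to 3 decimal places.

14.444

Expected count for each of the 10 categories: 360/10 = 36.
cat         O        E   (O−E)²/E
0          30       36     1.0000
1          38       36     0.1111
2          26       36     2.7778
3          39       36     0.2500
4          50       36     5.4444
5          43       36     1.3611
6          41       36     0.6944
7          32       36     0.4444
8          34       36     0.1111
9          27       36     2.2500
Sum = 14.444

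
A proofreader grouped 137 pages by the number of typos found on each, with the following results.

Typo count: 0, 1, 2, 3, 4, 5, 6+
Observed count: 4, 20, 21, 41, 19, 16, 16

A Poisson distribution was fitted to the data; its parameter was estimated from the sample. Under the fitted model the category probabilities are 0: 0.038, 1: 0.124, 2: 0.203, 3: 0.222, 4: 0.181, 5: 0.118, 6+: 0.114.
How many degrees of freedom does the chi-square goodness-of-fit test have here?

5

There are k = 7 categories and 1 parameter estimated from the data, so df = 7 − 1 − 1 = 5.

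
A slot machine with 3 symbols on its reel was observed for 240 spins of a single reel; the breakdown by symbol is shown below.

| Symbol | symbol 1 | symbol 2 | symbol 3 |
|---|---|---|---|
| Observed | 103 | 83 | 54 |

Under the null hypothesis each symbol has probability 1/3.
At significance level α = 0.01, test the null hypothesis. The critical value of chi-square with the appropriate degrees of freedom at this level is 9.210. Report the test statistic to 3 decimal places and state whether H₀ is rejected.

Expected count for each of the 3 categories: 240/3 = 80.
symbol 1: (103 − 80)²/80 = 529/80 = 6.6125
symbol 2: (83 − 80)²/80 = 9/80 = 0.1125
symbol 3: (54 − 80)²/80 = 676/80 = 8.4500
Sum = 15.175
df = 2. Since 15.175 > 9.210, we reject H₀.

15.175; reject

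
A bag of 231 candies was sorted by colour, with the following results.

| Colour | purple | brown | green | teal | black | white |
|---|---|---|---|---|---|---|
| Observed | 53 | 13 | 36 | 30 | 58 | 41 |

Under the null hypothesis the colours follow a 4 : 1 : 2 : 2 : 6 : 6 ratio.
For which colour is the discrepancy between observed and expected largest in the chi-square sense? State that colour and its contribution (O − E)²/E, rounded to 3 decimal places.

white, 9.470

Ratio total = 21. Expected counts: 231×4/21 = 44, 231×1/21 = 11, 231×2/21 = 22, 231×2/21 = 22, 231×6/21 = 66, 231×6/21 = 66.
χ² = (53−44)²/44 + (13−11)²/11 + (36−22)²/22 + (30−22)²/22 + (58−66)²/66 + (41−66)²/66
   = 1.8409 + 0.3636 + 8.9091 + 2.9091 + 0.9697 + 9.4697
The largest term is for white: 9.470.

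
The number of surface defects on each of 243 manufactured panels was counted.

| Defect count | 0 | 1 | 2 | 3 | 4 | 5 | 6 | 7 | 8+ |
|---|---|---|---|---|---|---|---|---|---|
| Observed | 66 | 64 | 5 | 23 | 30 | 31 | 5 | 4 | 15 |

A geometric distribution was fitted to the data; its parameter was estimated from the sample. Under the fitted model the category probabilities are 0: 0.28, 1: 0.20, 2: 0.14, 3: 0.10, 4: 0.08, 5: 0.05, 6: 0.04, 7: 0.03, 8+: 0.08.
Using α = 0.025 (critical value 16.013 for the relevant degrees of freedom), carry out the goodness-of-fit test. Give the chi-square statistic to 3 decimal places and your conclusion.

69.537; reject

Expected counts E_i = n·p_i: 243×0.28 = 68.04, 243×0.20 = 48.6, 243×0.14 = 34.02, 243×0.10 = 24.3, 243×0.08 = 19.44, 243×0.05 = 12.15, 243×0.04 = 9.72, 243×0.03 = 7.29, 243×0.08 = 19.44.
cat         O        E   (O−E)²/E
0          66    68.04     0.0612
1          64     48.6     4.8798
2           5    34.02    24.7549
3          23     24.3     0.0695
4          30    19.44     5.7363
5          31    12.15    29.2447
6           5     9.72     2.2920
7           4     7.29     1.4848
8+         15    19.44     1.0141
Sum = 69.537
df = 7. Since 69.537 > 16.013, we reject H₀.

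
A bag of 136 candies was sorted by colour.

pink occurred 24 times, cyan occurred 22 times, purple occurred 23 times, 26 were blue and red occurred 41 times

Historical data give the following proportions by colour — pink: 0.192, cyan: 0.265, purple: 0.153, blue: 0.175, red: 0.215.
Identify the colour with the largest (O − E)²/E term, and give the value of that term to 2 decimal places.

Expected counts E_i = n·p_i: 136×0.192 = 26.112, 136×0.265 = 36.04, 136×0.153 = 20.808, 136×0.175 = 23.8, 136×0.215 = 29.24.
pink: (24 − 26.112)²/26.112 = 4.460544/26.112 = 0.171
cyan: (22 − 36.04)²/36.04 = 197.1216/36.04 = 5.470
purple: (23 − 20.808)²/20.808 = 4.804864/20.808 = 0.231
blue: (26 − 23.8)²/23.8 = 4.84/23.8 = 0.203
red: (41 − 29.24)²/29.24 = 138.2976/29.24 = 4.730
The largest term is for cyan: 5.47.

cyan, 5.47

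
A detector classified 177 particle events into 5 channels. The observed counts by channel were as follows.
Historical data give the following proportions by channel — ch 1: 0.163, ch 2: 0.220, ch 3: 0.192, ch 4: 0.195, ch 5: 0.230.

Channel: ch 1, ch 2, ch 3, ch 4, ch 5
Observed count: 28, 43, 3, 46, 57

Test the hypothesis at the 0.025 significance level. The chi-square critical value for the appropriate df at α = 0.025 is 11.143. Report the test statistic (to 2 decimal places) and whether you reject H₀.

Expected counts E_i = n·p_i: 177×0.163 = 28.851, 177×0.220 = 38.94, 177×0.192 = 33.984, 177×0.195 = 34.515, 177×0.230 = 40.71.
χ² = (28−28.851)²/28.851 + (43−38.94)²/38.94 + (3−33.984)²/33.984 + (46−34.515)²/34.515 + (57−40.71)²/40.71
   = 0.025 + 0.423 + 28.249 + 3.822 + 6.518
Sum = 39.04
df = 4. Since 39.04 > 11.143, we reject H₀.

39.04; reject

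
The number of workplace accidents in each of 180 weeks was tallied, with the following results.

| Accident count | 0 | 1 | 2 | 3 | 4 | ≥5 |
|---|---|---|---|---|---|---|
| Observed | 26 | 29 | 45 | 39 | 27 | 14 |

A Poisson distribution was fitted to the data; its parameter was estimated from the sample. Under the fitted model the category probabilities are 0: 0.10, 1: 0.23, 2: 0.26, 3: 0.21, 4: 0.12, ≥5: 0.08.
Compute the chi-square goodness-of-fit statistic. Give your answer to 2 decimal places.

8.74

Expected counts E_i = n·p_i: 180×0.10 = 18, 180×0.23 = 41.4, 180×0.26 = 46.8, 180×0.21 = 37.8, 180×0.12 = 21.6, 180×0.08 = 14.4.
0: (26 − 18)²/18 = 64/18 = 3.556
1: (29 − 41.4)²/41.4 = 153.76/41.4 = 3.714
2: (45 − 46.8)²/46.8 = 3.24/46.8 = 0.069
3: (39 − 37.8)²/37.8 = 1.44/37.8 = 0.038
4: (27 − 21.6)²/21.6 = 29.16/21.6 = 1.350
≥5: (14 − 14.4)²/14.4 = 0.16/14.4 = 0.011
Sum = 8.74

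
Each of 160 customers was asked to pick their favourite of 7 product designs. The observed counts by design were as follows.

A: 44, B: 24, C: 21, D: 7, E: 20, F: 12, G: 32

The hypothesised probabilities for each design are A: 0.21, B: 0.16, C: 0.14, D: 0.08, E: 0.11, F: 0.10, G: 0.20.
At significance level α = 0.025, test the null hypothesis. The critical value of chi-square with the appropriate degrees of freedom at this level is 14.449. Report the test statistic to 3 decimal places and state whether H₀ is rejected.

7.362; do not reject

Expected counts E_i = n·p_i: 160×0.21 = 33.6, 160×0.16 = 25.6, 160×0.14 = 22.4, 160×0.08 = 12.8, 160×0.11 = 17.6, 160×0.10 = 16, 160×0.20 = 32.
A: (44 − 33.6)²/33.6 = 108.16/33.6 = 3.2190
B: (24 − 25.6)²/25.6 = 2.56/25.6 = 0.1000
C: (21 − 22.4)²/22.4 = 1.96/22.4 = 0.0875
D: (7 − 12.8)²/12.8 = 33.64/12.8 = 2.6281
E: (20 − 17.6)²/17.6 = 5.76/17.6 = 0.3273
F: (12 − 16)²/16 = 16/16 = 1.0000
G: (32 − 32)²/32 = 0/32 = 0.0000
Sum = 7.362
df = 6. Since 7.362 < 14.449, we do not reject H₀.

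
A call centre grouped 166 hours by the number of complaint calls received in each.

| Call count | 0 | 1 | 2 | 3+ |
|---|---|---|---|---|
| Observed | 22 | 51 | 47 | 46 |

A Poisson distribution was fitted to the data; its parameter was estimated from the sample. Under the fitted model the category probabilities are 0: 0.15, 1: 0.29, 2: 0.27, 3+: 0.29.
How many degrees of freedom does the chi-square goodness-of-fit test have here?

There are k = 4 categories and 1 parameter estimated from the data, so df = 4 − 1 − 1 = 2.

2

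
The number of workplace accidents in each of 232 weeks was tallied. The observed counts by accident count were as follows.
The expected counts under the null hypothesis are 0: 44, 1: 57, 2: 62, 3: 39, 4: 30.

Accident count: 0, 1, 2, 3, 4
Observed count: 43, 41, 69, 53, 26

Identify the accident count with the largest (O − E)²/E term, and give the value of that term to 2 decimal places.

0: (43 − 44)²/44 = 1/44 = 0.023
1: (41 − 57)²/57 = 256/57 = 4.491
2: (69 − 62)²/62 = 49/62 = 0.790
3: (53 − 39)²/39 = 196/39 = 5.026
4: (26 − 30)²/30 = 16/30 = 0.533
The largest term is for 3: 5.03.

3, 5.03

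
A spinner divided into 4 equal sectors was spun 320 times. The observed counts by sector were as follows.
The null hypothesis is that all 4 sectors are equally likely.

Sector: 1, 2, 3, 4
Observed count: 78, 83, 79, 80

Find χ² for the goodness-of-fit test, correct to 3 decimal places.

Expected count for each of the 4 categories: 320/4 = 80.
1: (78 − 80)²/80 = 4/80 = 0.0500
2: (83 − 80)²/80 = 9/80 = 0.1125
3: (79 − 80)²/80 = 1/80 = 0.0125
4: (80 − 80)²/80 = 0/80 = 0.0000
Sum = 0.175

0.175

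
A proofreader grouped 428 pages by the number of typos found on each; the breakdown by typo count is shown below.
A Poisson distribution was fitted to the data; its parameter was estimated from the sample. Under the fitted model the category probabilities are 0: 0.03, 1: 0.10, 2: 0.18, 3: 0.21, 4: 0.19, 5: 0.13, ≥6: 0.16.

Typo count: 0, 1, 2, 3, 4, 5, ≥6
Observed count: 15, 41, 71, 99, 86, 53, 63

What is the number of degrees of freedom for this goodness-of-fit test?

5

There are k = 7 categories and 1 parameter estimated from the data, so df = 7 − 1 − 1 = 5.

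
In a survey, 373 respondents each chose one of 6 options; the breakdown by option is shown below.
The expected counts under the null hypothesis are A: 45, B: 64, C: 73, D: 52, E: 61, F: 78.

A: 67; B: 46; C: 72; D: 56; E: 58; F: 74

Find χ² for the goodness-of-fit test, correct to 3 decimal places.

16.492

cat         O        E   (O−E)²/E
A          67       45    10.7556
B          46       64     5.0625
C          72       73     0.0137
D          56       52     0.3077
E          58       61     0.1475
F          74       78     0.2051
Sum = 16.492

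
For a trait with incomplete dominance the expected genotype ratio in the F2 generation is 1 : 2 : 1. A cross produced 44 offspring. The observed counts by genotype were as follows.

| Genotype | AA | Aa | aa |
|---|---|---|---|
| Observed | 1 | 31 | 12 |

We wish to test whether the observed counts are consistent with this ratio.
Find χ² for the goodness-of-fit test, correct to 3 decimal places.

12.864

Ratio total = 4. Expected counts: 44×1/4 = 11, 44×2/4 = 22, 44×1/4 = 11.
χ² = (1−11)²/11 + (31−22)²/22 + (12−11)²/11
   = 9.0909 + 3.6818 + 0.0909
Sum = 12.864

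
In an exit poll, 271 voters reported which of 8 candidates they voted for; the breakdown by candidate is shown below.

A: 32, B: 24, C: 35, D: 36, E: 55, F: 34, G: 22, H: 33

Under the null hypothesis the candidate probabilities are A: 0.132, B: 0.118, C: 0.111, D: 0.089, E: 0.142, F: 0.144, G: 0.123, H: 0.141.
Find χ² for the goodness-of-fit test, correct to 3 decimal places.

21.346

Expected counts E_i = n·p_i: 271×0.132 = 35.772, 271×0.118 = 31.978, 271×0.111 = 30.081, 271×0.089 = 24.119, 271×0.142 = 38.482, 271×0.144 = 39.024, 271×0.123 = 33.333, 271×0.141 = 38.211.
A: (32 − 35.772)²/35.772 = 14.227984/35.772 = 0.3977
B: (24 − 31.978)²/31.978 = 63.648484/31.978 = 1.9904
C: (35 − 30.081)²/30.081 = 24.196561/30.081 = 0.8044
D: (36 − 24.119)²/24.119 = 141.158161/24.119 = 5.8526
E: (55 − 38.482)²/38.482 = 272.844324/38.482 = 7.0902
F: (34 − 39.024)²/39.024 = 25.240576/39.024 = 0.6468
G: (22 − 33.333)²/33.333 = 128.436889/33.333 = 3.8531
H: (33 − 38.211)²/38.211 = 27.154521/38.211 = 0.7106
Sum = 21.346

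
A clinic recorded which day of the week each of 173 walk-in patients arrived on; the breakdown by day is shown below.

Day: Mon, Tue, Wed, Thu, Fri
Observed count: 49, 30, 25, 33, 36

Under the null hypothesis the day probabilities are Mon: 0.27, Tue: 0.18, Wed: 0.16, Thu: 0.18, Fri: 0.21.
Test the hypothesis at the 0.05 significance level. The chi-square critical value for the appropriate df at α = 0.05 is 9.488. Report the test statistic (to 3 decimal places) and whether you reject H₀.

Expected counts E_i = n·p_i: 173×0.27 = 46.71, 173×0.18 = 31.14, 173×0.16 = 27.68, 173×0.18 = 31.14, 173×0.21 = 36.33.
χ² = (49−46.71)²/46.71 + (30−31.14)²/31.14 + (25−27.68)²/27.68 + (33−31.14)²/31.14 + (36−36.33)²/36.33
   = 0.1123 + 0.0417 + 0.2595 + 0.1111 + 0.0030
Sum = 0.528
df = 4. Since 0.528 < 9.488, we do not reject H₀.

0.528; do not reject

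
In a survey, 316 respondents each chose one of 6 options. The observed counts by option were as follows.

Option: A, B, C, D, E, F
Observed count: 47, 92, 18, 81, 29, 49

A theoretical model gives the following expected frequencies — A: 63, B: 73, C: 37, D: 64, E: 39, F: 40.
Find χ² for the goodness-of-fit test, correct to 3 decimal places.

27.870

χ² = (47−63)²/63 + (92−73)²/73 + (18−37)²/37 + (81−64)²/64 + (29−39)²/39 + (49−40)²/40
   = 4.0635 + 4.9452 + 9.7568 + 4.5156 + 2.5641 + 2.0250
Sum = 27.870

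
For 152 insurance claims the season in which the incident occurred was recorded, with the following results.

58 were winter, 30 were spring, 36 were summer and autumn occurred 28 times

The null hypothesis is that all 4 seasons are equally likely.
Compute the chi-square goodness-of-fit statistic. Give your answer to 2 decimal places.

14.95

Expected count for each of the 4 categories: 152/4 = 38.
winter: (58 − 38)²/38 = 400/38 = 10.526
spring: (30 − 38)²/38 = 64/38 = 1.684
summer: (36 − 38)²/38 = 4/38 = 0.105
autumn: (28 − 38)²/38 = 100/38 = 2.632
Sum = 14.95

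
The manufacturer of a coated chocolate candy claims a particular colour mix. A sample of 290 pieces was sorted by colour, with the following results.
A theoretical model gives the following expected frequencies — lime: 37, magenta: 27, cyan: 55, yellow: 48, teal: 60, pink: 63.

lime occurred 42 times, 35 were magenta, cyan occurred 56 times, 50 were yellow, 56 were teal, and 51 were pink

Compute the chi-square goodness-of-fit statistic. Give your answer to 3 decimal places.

lime: (42 − 37)²/37 = 25/37 = 0.6757
magenta: (35 − 27)²/27 = 64/27 = 2.3704
cyan: (56 − 55)²/55 = 1/55 = 0.0182
yellow: (50 − 48)²/48 = 4/48 = 0.0833
teal: (56 − 60)²/60 = 16/60 = 0.2667
pink: (51 − 63)²/63 = 144/63 = 2.2857
Sum = 5.700

5.700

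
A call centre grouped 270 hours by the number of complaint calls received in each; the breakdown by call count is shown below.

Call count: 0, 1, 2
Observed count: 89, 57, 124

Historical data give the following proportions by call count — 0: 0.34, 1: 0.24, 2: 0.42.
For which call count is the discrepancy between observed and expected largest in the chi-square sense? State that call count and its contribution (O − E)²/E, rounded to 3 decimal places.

Expected counts E_i = n·p_i: 270×0.34 = 91.8, 270×0.24 = 64.8, 270×0.42 = 113.4.
0: (89 − 91.8)²/91.8 = 7.84/91.8 = 0.0854
1: (57 − 64.8)²/64.8 = 60.84/64.8 = 0.9389
2: (124 − 113.4)²/113.4 = 112.36/113.4 = 0.9908
The largest term is for 2: 0.991.

2, 0.991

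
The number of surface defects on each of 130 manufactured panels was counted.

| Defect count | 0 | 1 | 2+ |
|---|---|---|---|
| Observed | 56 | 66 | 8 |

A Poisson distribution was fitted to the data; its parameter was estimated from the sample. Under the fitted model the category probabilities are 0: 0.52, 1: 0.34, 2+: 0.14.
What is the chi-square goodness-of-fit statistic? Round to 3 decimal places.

Expected counts E_i = n·p_i: 130×0.52 = 67.6, 130×0.34 = 44.2, 130×0.14 = 18.2.
cat         O        E   (O−E)²/E
0          56     67.6     1.9905
1          66     44.2    10.7520
2+          8     18.2     5.7165
Sum = 18.459

18.459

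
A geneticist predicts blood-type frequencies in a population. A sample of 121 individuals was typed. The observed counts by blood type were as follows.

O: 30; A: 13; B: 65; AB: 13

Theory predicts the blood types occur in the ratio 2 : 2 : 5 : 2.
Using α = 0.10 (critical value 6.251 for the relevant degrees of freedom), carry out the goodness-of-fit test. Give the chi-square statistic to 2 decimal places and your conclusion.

12.09; reject

Ratio total = 11. Expected counts: 121×2/11 = 22, 121×2/11 = 22, 121×5/11 = 55, 121×2/11 = 22.
O: (30 − 22)²/22 = 64/22 = 2.909
A: (13 − 22)²/22 = 81/22 = 3.682
B: (65 − 55)²/55 = 100/55 = 1.818
AB: (13 − 22)²/22 = 81/22 = 3.682
Sum = 12.09
df = 3. Since 12.09 > 6.251, we reject H₀.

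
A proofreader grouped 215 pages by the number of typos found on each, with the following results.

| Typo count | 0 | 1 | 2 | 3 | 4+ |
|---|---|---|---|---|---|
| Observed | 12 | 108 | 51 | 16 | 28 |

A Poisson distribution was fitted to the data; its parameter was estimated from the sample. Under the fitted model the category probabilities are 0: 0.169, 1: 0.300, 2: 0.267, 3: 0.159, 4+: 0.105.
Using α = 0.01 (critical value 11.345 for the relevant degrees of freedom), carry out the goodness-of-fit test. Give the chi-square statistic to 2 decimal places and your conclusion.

Expected counts E_i = n·p_i: 215×0.169 = 36.335, 215×0.300 = 64.5, 215×0.267 = 57.405, 215×0.159 = 34.185, 215×0.105 = 22.575.
χ² = (12−36.335)²/36.335 + (108−64.5)²/64.5 + (51−57.405)²/57.405 + (16−34.185)²/34.185 + (28−22.575)²/22.575
   = 16.298 + 29.337 + 0.715 + 9.674 + 1.304
Sum = 57.33
df = 3. Since 57.33 > 11.345, we reject H₀.

57.33; reject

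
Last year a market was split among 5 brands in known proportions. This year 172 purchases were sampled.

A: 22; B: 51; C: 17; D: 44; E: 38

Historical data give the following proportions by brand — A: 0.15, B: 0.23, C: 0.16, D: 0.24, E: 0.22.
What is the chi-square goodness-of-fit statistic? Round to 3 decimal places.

Expected counts E_i = n·p_i: 172×0.15 = 25.8, 172×0.23 = 39.56, 172×0.16 = 27.52, 172×0.24 = 41.28, 172×0.22 = 37.84.
cat         O        E   (O−E)²/E
A          22     25.8     0.5597
B          51    39.56     3.3082
C          17    27.52     4.0215
D          44    41.28     0.1792
E          38    37.84     0.0007
Sum = 8.069

8.069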